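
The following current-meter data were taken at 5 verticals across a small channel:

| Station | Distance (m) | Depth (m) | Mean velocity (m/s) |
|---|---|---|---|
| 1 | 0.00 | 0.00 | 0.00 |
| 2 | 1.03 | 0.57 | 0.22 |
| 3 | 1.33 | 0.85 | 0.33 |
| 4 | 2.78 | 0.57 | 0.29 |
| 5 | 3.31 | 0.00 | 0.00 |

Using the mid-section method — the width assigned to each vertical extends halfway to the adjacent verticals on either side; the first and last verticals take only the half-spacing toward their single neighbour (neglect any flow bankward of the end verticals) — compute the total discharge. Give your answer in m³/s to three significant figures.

0.492 m³/s

w_2 = (1.33 − 0.00)/2 = 0.665 m; q_2 = 0.22 × 0.57 × 0.665 = 0.08339 m³/s
w_3 = (2.78 − 1.03)/2 = 0.875 m; q_3 = 0.33 × 0.85 × 0.875 = 0.2454 m³/s
w_4 = (3.31 − 1.33)/2 = 0.99 m; q_4 = 0.29 × 0.57 × 0.99 = 0.1636 m³/s
Stations 1, 5 contribute zero (depth or velocity is 0).
Q = Σ qᵢ = 0.4925 m³/s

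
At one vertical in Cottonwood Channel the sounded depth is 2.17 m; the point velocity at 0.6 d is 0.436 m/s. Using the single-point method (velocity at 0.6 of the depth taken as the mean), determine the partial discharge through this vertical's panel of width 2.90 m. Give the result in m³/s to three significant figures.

v̄ = v₀.₆ = 0.436 m/s
q = v̄ × d × w = 0.4360 × 2.17 × 2.90 = 2.744 m³/s

2.74 m³/s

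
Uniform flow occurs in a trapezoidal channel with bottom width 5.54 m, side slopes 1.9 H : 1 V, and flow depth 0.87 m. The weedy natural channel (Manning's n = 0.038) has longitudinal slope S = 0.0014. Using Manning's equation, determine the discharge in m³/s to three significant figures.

4.74 m³/s

A = (b + z·y)·y = (5.54 + 1.9×0.87)×0.87 = 6.258 m²
P = b + 2y√(1+z²) = 5.54 + 2×0.87×√(1+1.9²) = 9.276 m
R = A/P = 6.258/9.276 = 0.6746 m
Q = (1/n)·A·R^(2/3)·S^(1/2) = (1/0.038) × 6.258 × 0.6746^(2/3) × 0.0014^(1/2) = 4.740 m³/s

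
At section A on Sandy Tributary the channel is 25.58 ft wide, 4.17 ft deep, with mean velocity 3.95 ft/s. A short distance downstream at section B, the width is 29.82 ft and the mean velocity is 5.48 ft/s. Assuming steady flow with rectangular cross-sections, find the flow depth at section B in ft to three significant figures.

Q = A₁V₁ = (25.58×4.17) × 3.95 = 421.3 ft³/s
d₂ = Q/(b₂ V₂) = 421.3/(29.82×5.48) = 2.578 ft

2.58 ft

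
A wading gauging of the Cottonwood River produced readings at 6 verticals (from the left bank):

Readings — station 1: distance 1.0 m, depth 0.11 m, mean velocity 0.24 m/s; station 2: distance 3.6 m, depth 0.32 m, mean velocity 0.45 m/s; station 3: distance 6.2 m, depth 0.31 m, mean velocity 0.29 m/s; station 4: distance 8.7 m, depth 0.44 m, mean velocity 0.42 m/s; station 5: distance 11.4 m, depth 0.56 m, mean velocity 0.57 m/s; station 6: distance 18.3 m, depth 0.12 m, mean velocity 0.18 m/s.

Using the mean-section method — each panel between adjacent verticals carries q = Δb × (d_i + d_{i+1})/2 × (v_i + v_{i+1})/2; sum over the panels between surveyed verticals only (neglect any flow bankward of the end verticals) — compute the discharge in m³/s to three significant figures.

Panel 1-2: Δb = 2.6 m, d̄ = (0.11+0.32)/2 = 0.215, v̄ = (0.24+0.45)/2 = 0.345 → q = 2.6×0.215×0.345 = 0.1929 m³/s
Panel 2-3: Δb = 2.6 m, d̄ = (0.32+0.31)/2 = 0.315, v̄ = (0.45+0.29)/2 = 0.37 → q = 2.6×0.315×0.37 = 0.3030 m³/s
Panel 3-4: Δb = 2.5 m, d̄ = (0.31+0.44)/2 = 0.375, v̄ = (0.29+0.42)/2 = 0.355 → q = 2.5×0.375×0.355 = 0.3328 m³/s
Panel 4-5: Δb = 2.7 m, d̄ = (0.44+0.56)/2 = 0.5, v̄ = (0.42+0.57)/2 = 0.495 → q = 2.7×0.5×0.495 = 0.6683 m³/s
Panel 5-6: Δb = 6.9 m, d̄ = (0.56+0.12)/2 = 0.34, v̄ = (0.57+0.18)/2 = 0.375 → q = 6.9×0.34×0.375 = 0.8798 m³/s
Q = Σ q = 2.377 m³/s

2.38 m³/s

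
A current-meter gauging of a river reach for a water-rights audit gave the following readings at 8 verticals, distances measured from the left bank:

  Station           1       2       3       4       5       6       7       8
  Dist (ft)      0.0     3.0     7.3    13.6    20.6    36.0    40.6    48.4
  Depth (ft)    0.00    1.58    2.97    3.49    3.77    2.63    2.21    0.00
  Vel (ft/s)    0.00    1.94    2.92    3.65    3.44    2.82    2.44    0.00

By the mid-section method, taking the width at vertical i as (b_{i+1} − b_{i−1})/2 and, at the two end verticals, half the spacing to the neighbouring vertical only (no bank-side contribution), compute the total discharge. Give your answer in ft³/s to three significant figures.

w_2 = (7.3 − 0.0)/2 = 3.65 ft; q_2 = 1.94 × 1.58 × 3.65 = 11.19 ft³/s
w_3 = (13.6 − 3.0)/2 = 5.3 ft; q_3 = 2.92 × 2.97 × 5.3 = 45.96 ft³/s
w_4 = (20.6 − 7.3)/2 = 6.65 ft; q_4 = 3.65 × 3.49 × 6.65 = 84.71 ft³/s
w_5 = (36.0 − 13.6)/2 = 11.2 ft; q_5 = 3.44 × 3.77 × 11.2 = 145.3 ft³/s
w_6 = (40.6 − 20.6)/2 = 10 ft; q_6 = 2.82 × 2.63 × 10 = 74.17 ft³/s
w_7 = (48.4 − 36.0)/2 = 6.2 ft; q_7 = 2.44 × 2.21 × 6.2 = 33.43 ft³/s
Stations 1, 8 contribute zero (depth or velocity is 0).
Q = Σ qᵢ = 394.7 ft³/s

395 ft³/s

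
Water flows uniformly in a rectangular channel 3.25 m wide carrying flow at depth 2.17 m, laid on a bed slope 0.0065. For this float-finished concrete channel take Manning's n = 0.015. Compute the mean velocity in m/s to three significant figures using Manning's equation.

A = b·y = 3.25 × 2.17 = 7.053 m²
P = b + 2y = 3.25 + 2×2.17 = 7.590 m
R = A/P = 7.053/7.590 = 0.9292 m
Q = (1/n)·A·R^(2/3)·S^(1/2) = (1/0.015) × 7.053 × 0.9292^(2/3) × 0.0065^(1/2) = 36.09 m³/s
V = Q/A = 36.09/7.053 = 5.118 m/s

5.12 m/s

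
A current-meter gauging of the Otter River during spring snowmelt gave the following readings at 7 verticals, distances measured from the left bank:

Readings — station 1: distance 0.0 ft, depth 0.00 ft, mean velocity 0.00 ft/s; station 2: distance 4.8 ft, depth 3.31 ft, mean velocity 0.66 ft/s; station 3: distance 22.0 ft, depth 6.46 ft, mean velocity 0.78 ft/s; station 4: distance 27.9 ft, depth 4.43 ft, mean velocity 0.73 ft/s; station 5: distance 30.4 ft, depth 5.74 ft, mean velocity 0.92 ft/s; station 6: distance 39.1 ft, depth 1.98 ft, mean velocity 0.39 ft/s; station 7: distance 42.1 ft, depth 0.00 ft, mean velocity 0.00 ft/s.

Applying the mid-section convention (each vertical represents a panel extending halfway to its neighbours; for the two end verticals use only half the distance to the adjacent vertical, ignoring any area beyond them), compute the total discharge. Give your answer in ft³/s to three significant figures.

130 ft³/s

w_2 = (22.0 − 0.0)/2 = 11 ft; q_2 = 0.66 × 3.31 × 11 = 24.03 ft³/s
w_3 = (27.9 − 4.8)/2 = 11.55 ft; q_3 = 0.78 × 6.46 × 11.55 = 58.20 ft³/s
w_4 = (30.4 − 22.0)/2 = 4.2 ft; q_4 = 0.73 × 4.43 × 4.2 = 13.58 ft³/s
w_5 = (39.1 − 27.9)/2 = 5.6 ft; q_5 = 0.92 × 5.74 × 5.6 = 29.57 ft³/s
w_6 = (42.1 − 30.4)/2 = 5.85 ft; q_6 = 0.39 × 1.98 × 5.85 = 4.517 ft³/s
Stations 1, 7 contribute zero (depth or velocity is 0).
Q = Σ qᵢ = 129.9 ft³/s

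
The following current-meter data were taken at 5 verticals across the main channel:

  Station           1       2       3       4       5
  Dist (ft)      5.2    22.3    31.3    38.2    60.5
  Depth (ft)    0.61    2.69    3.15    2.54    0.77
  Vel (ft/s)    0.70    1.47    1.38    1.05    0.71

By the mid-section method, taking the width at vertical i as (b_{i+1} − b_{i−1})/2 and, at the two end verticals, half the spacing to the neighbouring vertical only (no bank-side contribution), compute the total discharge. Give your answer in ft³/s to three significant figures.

135 ft³/s

w_1 = (22.3 − 5.2)/2 = 8.55 ft; q_1 = 0.70 × 0.61 × 8.55 = 3.651 ft³/s
w_2 = (31.3 − 5.2)/2 = 13.05 ft; q_2 = 1.47 × 2.69 × 13.05 = 51.60 ft³/s
w_3 = (38.2 − 22.3)/2 = 7.95 ft; q_3 = 1.38 × 3.15 × 7.95 = 34.56 ft³/s
w_4 = (60.5 − 31.3)/2 = 14.6 ft; q_4 = 1.05 × 2.54 × 14.6 = 38.94 ft³/s
w_5 = (60.5 − 38.2)/2 = 11.15 ft; q_5 = 0.71 × 0.77 × 11.15 = 6.096 ft³/s
Q = Σ qᵢ = 134.8 ft³/s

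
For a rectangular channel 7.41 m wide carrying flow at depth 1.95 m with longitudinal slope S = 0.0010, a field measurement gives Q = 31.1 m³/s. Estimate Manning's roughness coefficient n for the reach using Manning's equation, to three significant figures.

0.0173

A = b·y = 7.41 × 1.95 = 14.45 m²
P = b + 2y = 7.41 + 2×1.95 = 11.31 m
R = A/P = 14.45/11.31 = 1.278 m
n = (1/Q)·A·R^(2/3)·S^(1/2) = (1/31.1) × 14.45 × 1.177 × 0.03162 = 0.01730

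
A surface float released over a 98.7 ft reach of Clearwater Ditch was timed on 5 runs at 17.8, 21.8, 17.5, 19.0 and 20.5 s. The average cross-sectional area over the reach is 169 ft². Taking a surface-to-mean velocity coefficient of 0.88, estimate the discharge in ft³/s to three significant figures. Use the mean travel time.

760 ft³/s

t̄ = (17.8 + 21.8 + 17.5 + 19.0 + 20.5) / 5 = 19.32 s
v_surface = L / t̄ = 98.7 / 19.32 = 5.109 ft/s
v_mean = 0.88 × 5.109 = 4.496 ft/s
Q = A × v_mean = 169 × 4.496 = 759.8 ft³/s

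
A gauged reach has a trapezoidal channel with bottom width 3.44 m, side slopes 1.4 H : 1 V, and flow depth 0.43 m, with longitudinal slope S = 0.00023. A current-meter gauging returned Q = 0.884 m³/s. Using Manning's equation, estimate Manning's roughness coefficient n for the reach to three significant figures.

0.0149

A = (b + z·y)·y = (3.44 + 1.4×0.43)×0.43 = 1.738 m²
P = b + 2y√(1+z²) = 3.44 + 2×0.43×√(1+1.4²) = 4.920 m
R = A/P = 1.738/4.920 = 0.3533 m
n = (1/Q)·A·R^(2/3)·S^(1/2) = (1/0.884) × 1.738 × 0.4998 × 0.01517 = 0.01490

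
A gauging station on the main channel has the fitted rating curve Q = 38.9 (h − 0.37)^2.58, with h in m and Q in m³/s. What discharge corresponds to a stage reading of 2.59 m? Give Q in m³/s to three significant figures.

Q = 38.9 × (2.59 − 0.37)^2.58 = 38.9 × 2.22^2.58 = 304.5 m³/s

304 m³/s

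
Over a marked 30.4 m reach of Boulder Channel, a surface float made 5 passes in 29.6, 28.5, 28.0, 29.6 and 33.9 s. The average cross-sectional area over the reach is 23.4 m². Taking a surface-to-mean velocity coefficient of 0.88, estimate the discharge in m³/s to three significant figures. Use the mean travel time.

20.9 m³/s

t̄ = (29.6 + 28.5 + 28.0 + 29.6 + 33.9) / 5 = 29.92 s
v_surface = L / t̄ = 30.4 / 29.92 = 1.016 m/s
v_mean = 0.88 × 1.016 = 0.8941 m/s
Q = A × v_mean = 23.4 × 0.8941 = 20.92 m³/s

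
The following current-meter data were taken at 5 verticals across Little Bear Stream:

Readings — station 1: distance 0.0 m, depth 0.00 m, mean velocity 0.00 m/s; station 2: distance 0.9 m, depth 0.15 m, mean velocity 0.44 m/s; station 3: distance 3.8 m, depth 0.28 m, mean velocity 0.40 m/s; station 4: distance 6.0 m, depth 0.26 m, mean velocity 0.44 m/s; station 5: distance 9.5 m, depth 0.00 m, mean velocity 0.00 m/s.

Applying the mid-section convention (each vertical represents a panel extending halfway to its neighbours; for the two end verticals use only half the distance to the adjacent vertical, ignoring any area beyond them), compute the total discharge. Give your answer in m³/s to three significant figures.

0.737 m³/s

w_2 = (3.8 − 0.0)/2 = 1.9 m; q_2 = 0.44 × 0.15 × 1.9 = 0.1254 m³/s
w_3 = (6.0 − 0.9)/2 = 2.55 m; q_3 = 0.40 × 0.28 × 2.55 = 0.2856 m³/s
w_4 = (9.5 − 3.8)/2 = 2.85 m; q_4 = 0.44 × 0.26 × 2.85 = 0.3260 m³/s
Stations 1, 5 contribute zero (depth or velocity is 0).
Q = Σ qᵢ = 0.7370 m³/s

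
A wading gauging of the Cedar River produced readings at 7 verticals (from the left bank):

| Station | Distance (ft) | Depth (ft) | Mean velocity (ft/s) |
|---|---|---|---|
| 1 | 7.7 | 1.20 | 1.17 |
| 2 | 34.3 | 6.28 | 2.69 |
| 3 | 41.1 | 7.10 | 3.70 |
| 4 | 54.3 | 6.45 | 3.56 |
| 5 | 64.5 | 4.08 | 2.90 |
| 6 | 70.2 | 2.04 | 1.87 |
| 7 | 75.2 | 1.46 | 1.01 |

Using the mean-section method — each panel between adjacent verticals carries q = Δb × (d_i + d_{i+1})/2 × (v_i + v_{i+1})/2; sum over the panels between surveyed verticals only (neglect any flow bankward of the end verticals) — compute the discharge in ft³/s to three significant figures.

Panel 1-2: Δb = 26.6 ft, d̄ = (1.20+6.28)/2 = 3.74, v̄ = (1.17+2.69)/2 = 1.93 → q = 26.6×3.74×1.93 = 192.0 ft³/s
Panel 2-3: Δb = 6.8 ft, d̄ = (6.28+7.10)/2 = 6.69, v̄ = (2.69+3.70)/2 = 3.195 → q = 6.8×6.69×3.195 = 145.3 ft³/s
Panel 3-4: Δb = 13.2 ft, d̄ = (7.10+6.45)/2 = 6.775, v̄ = (3.70+3.56)/2 = 3.63 → q = 13.2×6.775×3.63 = 324.6 ft³/s
Panel 4-5: Δb = 10.2 ft, d̄ = (6.45+4.08)/2 = 5.265, v̄ = (3.56+2.90)/2 = 3.23 → q = 10.2×5.265×3.23 = 173.5 ft³/s
Panel 5-6: Δb = 5.7 ft, d̄ = (4.08+2.04)/2 = 3.06, v̄ = (2.90+1.87)/2 = 2.385 → q = 5.7×3.06×2.385 = 41.60 ft³/s
Panel 6-7: Δb = 5 ft, d̄ = (2.04+1.46)/2 = 1.75, v̄ = (1.87+1.01)/2 = 1.44 → q = 5×1.75×1.44 = 12.60 ft³/s
Q = Σ q = 889.6 ft³/s

890 ft³/s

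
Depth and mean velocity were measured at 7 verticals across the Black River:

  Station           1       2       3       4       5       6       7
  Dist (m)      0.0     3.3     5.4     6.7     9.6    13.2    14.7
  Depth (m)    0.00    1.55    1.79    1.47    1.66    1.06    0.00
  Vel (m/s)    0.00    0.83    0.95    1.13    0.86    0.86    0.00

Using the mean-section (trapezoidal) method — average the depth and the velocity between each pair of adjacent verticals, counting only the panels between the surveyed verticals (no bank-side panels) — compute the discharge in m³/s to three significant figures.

15.5 m³/s

Panel 1-2: Δb = 3.3 m, d̄ = (0.00+1.55)/2 = 0.775, v̄ = (0.00+0.83)/2 = 0.415 → q = 3.3×0.775×0.415 = 1.061 m³/s
Panel 2-3: Δb = 2.1 m, d̄ = (1.55+1.79)/2 = 1.67, v̄ = (0.83+0.95)/2 = 0.89 → q = 2.1×1.67×0.89 = 3.121 m³/s
Panel 3-4: Δb = 1.3 m, d̄ = (1.79+1.47)/2 = 1.63, v̄ = (0.95+1.13)/2 = 1.04 → q = 1.3×1.63×1.04 = 2.204 m³/s
Panel 4-5: Δb = 2.9 m, d̄ = (1.47+1.66)/2 = 1.565, v̄ = (1.13+0.86)/2 = 0.995 → q = 2.9×1.565×0.995 = 4.516 m³/s
Panel 5-6: Δb = 3.6 m, d̄ = (1.66+1.06)/2 = 1.36, v̄ = (0.86+0.86)/2 = 0.86 → q = 3.6×1.36×0.86 = 4.211 m³/s
Panel 6-7: Δb = 1.5 m, d̄ = (1.06+0.00)/2 = 0.53, v̄ = (0.86+0.00)/2 = 0.43 → q = 1.5×0.53×0.43 = 0.3419 m³/s
Q = Σ q = 15.45 m³/s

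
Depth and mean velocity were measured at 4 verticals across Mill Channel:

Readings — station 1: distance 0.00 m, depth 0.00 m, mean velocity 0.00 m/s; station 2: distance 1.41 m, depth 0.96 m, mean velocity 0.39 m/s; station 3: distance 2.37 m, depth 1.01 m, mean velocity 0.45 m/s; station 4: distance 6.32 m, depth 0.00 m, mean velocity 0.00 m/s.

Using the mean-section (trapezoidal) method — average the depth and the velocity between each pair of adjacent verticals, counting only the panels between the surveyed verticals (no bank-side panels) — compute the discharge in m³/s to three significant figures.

Panel 1-2: Δb = 1.41 m, d̄ = (0.00+0.96)/2 = 0.48, v̄ = (0.00+0.39)/2 = 0.195 → q = 1.41×0.48×0.195 = 0.1320 m³/s
Panel 2-3: Δb = 0.96 m, d̄ = (0.96+1.01)/2 = 0.985, v̄ = (0.39+0.45)/2 = 0.42 → q = 0.96×0.985×0.42 = 0.3972 m³/s
Panel 3-4: Δb = 3.95 m, d̄ = (1.01+0.00)/2 = 0.505, v̄ = (0.45+0.00)/2 = 0.225 → q = 3.95×0.505×0.225 = 0.4488 m³/s
Q = Σ q = 0.9779 m³/s

0.978 m³/s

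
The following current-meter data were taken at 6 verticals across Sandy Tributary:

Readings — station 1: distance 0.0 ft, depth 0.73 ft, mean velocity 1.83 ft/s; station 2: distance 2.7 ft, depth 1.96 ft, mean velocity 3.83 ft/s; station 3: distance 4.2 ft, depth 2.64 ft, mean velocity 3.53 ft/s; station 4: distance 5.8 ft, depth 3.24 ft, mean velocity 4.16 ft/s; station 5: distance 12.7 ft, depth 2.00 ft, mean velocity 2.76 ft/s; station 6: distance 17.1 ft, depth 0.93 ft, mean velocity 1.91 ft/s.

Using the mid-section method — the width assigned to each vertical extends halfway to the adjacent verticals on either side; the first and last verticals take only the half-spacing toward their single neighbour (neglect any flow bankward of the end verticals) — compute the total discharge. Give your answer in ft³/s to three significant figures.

124 ft³/s

w_1 = (2.7 − 0.0)/2 = 1.35 ft; q_1 = 1.83 × 0.73 × 1.35 = 1.803 ft³/s
w_2 = (4.2 − 0.0)/2 = 2.1 ft; q_2 = 3.83 × 1.96 × 2.1 = 15.76 ft³/s
w_3 = (5.8 − 2.7)/2 = 1.55 ft; q_3 = 3.53 × 2.64 × 1.55 = 14.44 ft³/s
w_4 = (12.7 − 4.2)/2 = 4.25 ft; q_4 = 4.16 × 3.24 × 4.25 = 57.28 ft³/s
w_5 = (17.1 − 5.8)/2 = 5.65 ft; q_5 = 2.76 × 2.00 × 5.65 = 31.19 ft³/s
w_6 = (17.1 − 12.7)/2 = 2.2 ft; q_6 = 1.91 × 0.93 × 2.2 = 3.908 ft³/s
Q = Σ qᵢ = 124.4 ft³/s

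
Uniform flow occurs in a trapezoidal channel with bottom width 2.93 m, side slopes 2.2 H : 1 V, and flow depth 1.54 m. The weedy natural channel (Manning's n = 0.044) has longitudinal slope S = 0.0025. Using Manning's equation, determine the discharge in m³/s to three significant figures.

A = (b + z·y)·y = (2.93 + 2.2×1.54)×1.54 = 9.730 m²
P = b + 2y√(1+z²) = 2.93 + 2×1.54×√(1+2.2²) = 10.37 m
R = A/P = 9.730/10.37 = 0.9380 m
Q = (1/n)·A·R^(2/3)·S^(1/2) = (1/0.044) × 9.730 × 0.9380^(2/3) × 0.0025^(1/2) = 10.59 m³/s

10.6 m³/s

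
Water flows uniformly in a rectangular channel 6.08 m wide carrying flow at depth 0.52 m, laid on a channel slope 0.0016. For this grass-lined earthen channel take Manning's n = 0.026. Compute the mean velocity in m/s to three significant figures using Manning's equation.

A = b·y = 6.08 × 0.52 = 3.162 m²
P = b + 2y = 6.08 + 2×0.52 = 7.120 m
R = A/P = 3.162/7.120 = 0.4440 m
Q = (1/n)·A·R^(2/3)·S^(1/2) = (1/0.026) × 3.162 × 0.4440^(2/3) × 0.0016^(1/2) = 2.831 m³/s
V = Q/A = 2.831/3.162 = 0.8954 m/s

0.895 m/s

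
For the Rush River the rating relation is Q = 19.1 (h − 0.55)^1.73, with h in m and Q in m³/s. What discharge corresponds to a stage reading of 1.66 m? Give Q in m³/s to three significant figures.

Q = 19.1 × (1.66 − 0.55)^1.73 = 19.1 × 1.11^1.73 = 22.88 m³/s

22.9 m³/s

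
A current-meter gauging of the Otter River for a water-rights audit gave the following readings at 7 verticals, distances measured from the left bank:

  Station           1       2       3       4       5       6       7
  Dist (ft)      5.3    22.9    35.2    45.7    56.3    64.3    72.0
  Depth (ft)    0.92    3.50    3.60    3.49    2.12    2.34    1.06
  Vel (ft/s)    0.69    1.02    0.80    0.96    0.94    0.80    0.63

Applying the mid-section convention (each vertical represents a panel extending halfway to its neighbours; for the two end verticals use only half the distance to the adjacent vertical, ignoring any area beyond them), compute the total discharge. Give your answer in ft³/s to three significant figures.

163 ft³/s

w_1 = (22.9 − 5.3)/2 = 8.8 ft; q_1 = 0.69 × 0.92 × 8.8 = 5.586 ft³/s
w_2 = (35.2 − 5.3)/2 = 14.95 ft; q_2 = 1.02 × 3.50 × 14.95 = 53.37 ft³/s
w_3 = (45.7 − 22.9)/2 = 11.4 ft; q_3 = 0.80 × 3.60 × 11.4 = 32.83 ft³/s
w_4 = (56.3 − 35.2)/2 = 10.55 ft; q_4 = 0.96 × 3.49 × 10.55 = 35.35 ft³/s
w_5 = (64.3 − 45.7)/2 = 9.3 ft; q_5 = 0.94 × 2.12 × 9.3 = 18.53 ft³/s
w_6 = (72.0 − 56.3)/2 = 7.85 ft; q_6 = 0.80 × 2.34 × 7.85 = 14.70 ft³/s
w_7 = (72.0 − 64.3)/2 = 3.85 ft; q_7 = 0.63 × 1.06 × 3.85 = 2.571 ft³/s
Q = Σ qᵢ = 162.9 ft³/s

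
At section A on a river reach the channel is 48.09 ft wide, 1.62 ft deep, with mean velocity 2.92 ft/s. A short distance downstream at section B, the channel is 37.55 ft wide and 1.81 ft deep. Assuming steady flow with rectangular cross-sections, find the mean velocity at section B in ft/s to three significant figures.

Q = A₁V₁ = (48.09×1.62) × 2.92 = 227.5 ft³/s
A₂ = 37.55 × 1.81 = 67.97 ft²
V₂ = Q/A₂ = 227.5/67.97 = 3.347 ft/s

3.35 ft/s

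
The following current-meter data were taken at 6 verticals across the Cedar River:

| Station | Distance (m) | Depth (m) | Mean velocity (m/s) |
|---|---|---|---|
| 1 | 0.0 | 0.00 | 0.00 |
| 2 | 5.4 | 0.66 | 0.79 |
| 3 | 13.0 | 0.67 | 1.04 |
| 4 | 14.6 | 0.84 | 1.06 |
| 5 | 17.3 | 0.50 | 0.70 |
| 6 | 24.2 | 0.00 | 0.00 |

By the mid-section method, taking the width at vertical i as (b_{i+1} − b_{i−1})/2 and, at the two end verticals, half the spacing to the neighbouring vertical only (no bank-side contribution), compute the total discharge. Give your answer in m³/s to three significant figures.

10.2 m³/s

w_2 = (13.0 − 0.0)/2 = 6.5 m; q_2 = 0.79 × 0.66 × 6.5 = 3.389 m³/s
w_3 = (14.6 − 5.4)/2 = 4.6 m; q_3 = 1.04 × 0.67 × 4.6 = 3.205 m³/s
w_4 = (17.3 − 13.0)/2 = 2.15 m; q_4 = 1.06 × 0.84 × 2.15 = 1.914 m³/s
w_5 = (24.2 − 14.6)/2 = 4.8 m; q_5 = 0.70 × 0.50 × 4.8 = 1.680 m³/s
Stations 1, 6 contribute zero (depth or velocity is 0).
Q = Σ qᵢ = 10.19 m³/s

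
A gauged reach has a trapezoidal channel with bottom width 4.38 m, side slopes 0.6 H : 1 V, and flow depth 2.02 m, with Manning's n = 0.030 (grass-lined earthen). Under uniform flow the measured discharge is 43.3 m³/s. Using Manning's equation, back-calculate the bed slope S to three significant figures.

0.00990

A = (b + z·y)·y = (4.38 + 0.6×2.02)×2.02 = 11.30 m²
P = b + 2y√(1+z²) = 4.38 + 2×2.02×√(1+0.6²) = 9.091 m
R = A/P = 11.30/9.091 = 1.242 m
S = (Q·n / (1·A·R^(2/3)))² = (43.3×0.030 / (1×11.30×1.156))² = 0.009901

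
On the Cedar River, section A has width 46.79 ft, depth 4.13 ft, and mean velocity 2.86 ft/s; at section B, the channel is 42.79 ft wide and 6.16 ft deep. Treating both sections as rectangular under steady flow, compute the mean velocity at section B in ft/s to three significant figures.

2.10 ft/s

Q = A₁V₁ = (46.79×4.13) × 2.86 = 552.7 ft³/s
A₂ = 42.79 × 6.16 = 263.6 ft²
V₂ = Q/A₂ = 552.7/263.6 = 2.097 ft/s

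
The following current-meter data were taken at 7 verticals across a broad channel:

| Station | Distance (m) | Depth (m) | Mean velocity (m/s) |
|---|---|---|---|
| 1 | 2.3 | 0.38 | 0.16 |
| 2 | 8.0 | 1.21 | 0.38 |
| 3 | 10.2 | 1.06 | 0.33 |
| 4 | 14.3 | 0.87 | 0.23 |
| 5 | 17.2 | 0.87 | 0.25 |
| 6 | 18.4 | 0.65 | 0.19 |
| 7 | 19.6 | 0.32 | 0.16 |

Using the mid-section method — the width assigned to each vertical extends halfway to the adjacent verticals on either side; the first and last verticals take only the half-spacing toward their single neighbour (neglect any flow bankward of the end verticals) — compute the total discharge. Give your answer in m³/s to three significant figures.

w_1 = (8.0 − 2.3)/2 = 2.85 m; q_1 = 0.16 × 0.38 × 2.85 = 0.1733 m³/s
w_2 = (10.2 − 2.3)/2 = 3.95 m; q_2 = 0.38 × 1.21 × 3.95 = 1.816 m³/s
w_3 = (14.3 − 8.0)/2 = 3.15 m; q_3 = 0.33 × 1.06 × 3.15 = 1.102 m³/s
w_4 = (17.2 − 10.2)/2 = 3.5 m; q_4 = 0.23 × 0.87 × 3.5 = 0.7004 m³/s
w_5 = (18.4 − 14.3)/2 = 2.05 m; q_5 = 0.25 × 0.87 × 2.05 = 0.4459 m³/s
w_6 = (19.6 − 17.2)/2 = 1.2 m; q_6 = 0.19 × 0.65 × 1.2 = 0.1482 m³/s
w_7 = (19.6 − 18.4)/2 = 0.6 m; q_7 = 0.16 × 0.32 × 0.6 = 0.03072 m³/s
Q = Σ qᵢ = 4.417 m³/s

4.42 m³/s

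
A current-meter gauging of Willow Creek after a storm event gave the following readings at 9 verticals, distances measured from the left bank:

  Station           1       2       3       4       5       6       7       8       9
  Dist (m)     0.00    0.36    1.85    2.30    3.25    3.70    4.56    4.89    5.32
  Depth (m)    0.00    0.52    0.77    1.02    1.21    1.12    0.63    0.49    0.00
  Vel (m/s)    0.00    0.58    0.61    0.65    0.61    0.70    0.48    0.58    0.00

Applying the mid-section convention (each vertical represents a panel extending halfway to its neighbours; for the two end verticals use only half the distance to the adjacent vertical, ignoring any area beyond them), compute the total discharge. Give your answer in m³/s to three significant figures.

w_2 = (1.85 − 0.00)/2 = 0.925 m; q_2 = 0.58 × 0.52 × 0.925 = 0.2790 m³/s
w_3 = (2.30 − 0.36)/2 = 0.97 m; q_3 = 0.61 × 0.77 × 0.97 = 0.4556 m³/s
w_4 = (3.25 − 1.85)/2 = 0.7 m; q_4 = 0.65 × 1.02 × 0.7 = 0.4641 m³/s
w_5 = (3.70 − 2.30)/2 = 0.7 m; q_5 = 0.61 × 1.21 × 0.7 = 0.5167 m³/s
w_6 = (4.56 − 3.25)/2 = 0.655 m; q_6 = 0.70 × 1.12 × 0.655 = 0.5135 m³/s
w_7 = (4.89 − 3.70)/2 = 0.595 m; q_7 = 0.48 × 0.63 × 0.595 = 0.1799 m³/s
w_8 = (5.32 − 4.56)/2 = 0.38 m; q_8 = 0.58 × 0.49 × 0.38 = 0.1080 m³/s
Stations 1, 9 contribute zero (depth or velocity is 0).
Q = Σ qᵢ = 2.517 m³/s

2.52 m³/s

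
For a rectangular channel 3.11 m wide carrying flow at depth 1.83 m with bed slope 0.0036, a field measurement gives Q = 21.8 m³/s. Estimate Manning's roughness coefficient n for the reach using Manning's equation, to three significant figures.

0.0140

A = b·y = 3.11 × 1.83 = 5.691 m²
P = b + 2y = 3.11 + 2×1.83 = 6.770 m
R = A/P = 5.691/6.770 = 0.8407 m
n = (1/Q)·A·R^(2/3)·S^(1/2) = (1/21.8) × 5.691 × 0.8907 × 0.06000 = 0.01395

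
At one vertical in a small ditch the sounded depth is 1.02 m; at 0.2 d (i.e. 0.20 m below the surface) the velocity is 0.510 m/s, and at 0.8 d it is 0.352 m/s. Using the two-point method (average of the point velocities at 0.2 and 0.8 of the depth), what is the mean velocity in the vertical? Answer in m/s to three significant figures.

v̄ = (0.510 + 0.352) / 2 = 0.4310 m/s

0.431 m/s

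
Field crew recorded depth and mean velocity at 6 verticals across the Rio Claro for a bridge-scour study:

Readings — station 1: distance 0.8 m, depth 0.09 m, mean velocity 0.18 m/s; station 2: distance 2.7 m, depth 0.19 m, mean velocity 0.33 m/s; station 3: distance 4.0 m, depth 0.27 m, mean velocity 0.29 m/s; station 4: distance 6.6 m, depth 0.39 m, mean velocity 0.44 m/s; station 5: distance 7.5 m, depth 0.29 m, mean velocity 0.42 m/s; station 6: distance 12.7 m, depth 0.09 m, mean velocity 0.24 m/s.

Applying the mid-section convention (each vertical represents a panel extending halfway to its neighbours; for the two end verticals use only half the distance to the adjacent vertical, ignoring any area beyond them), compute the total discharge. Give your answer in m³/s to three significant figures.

0.996 m³/s

w_1 = (2.7 − 0.8)/2 = 0.95 m; q_1 = 0.18 × 0.09 × 0.95 = 0.01539 m³/s
w_2 = (4.0 − 0.8)/2 = 1.6 m; q_2 = 0.33 × 0.19 × 1.6 = 0.1003 m³/s
w_3 = (6.6 − 2.7)/2 = 1.95 m; q_3 = 0.29 × 0.27 × 1.95 = 0.1527 m³/s
w_4 = (7.5 − 4.0)/2 = 1.75 m; q_4 = 0.44 × 0.39 × 1.75 = 0.3003 m³/s
w_5 = (12.7 − 6.6)/2 = 3.05 m; q_5 = 0.42 × 0.29 × 3.05 = 0.3715 m³/s
w_6 = (12.7 − 7.5)/2 = 2.6 m; q_6 = 0.24 × 0.09 × 2.6 = 0.05616 m³/s
Q = Σ qᵢ = 0.9963 m³/s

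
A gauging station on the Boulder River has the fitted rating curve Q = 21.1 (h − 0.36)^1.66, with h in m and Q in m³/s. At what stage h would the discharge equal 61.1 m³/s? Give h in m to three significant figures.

h − h₀ = (Q/C)^(1/b) = (61.1/21.1)^(1/1.66) = 1.897 m
h = 0.36 + 1.897 = 2.257 m

2.26 m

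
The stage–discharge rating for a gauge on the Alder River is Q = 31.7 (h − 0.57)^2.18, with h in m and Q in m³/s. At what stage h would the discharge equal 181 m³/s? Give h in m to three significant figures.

h − h₀ = (Q/C)^(1/b) = (181/31.7)^(1/2.18) = 2.224 m
h = 0.57 + 2.224 = 2.794 m

2.79 m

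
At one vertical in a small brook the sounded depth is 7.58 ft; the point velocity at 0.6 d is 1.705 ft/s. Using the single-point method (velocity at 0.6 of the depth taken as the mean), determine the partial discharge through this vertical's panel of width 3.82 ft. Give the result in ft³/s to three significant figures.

v̄ = v₀.₆ = 1.705 ft/s
q = v̄ × d × w = 1.705 × 7.58 × 3.82 = 49.37 ft³/s

49.4 ft³/s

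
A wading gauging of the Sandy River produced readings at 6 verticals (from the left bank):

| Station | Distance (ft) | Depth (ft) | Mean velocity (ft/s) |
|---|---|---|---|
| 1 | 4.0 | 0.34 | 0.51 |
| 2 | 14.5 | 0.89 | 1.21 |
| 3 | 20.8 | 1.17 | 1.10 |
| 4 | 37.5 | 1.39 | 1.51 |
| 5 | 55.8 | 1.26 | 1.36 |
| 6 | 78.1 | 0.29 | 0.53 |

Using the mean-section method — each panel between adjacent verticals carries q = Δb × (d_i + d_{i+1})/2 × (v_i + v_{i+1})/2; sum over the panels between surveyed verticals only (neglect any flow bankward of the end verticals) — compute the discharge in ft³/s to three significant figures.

92.1 ft³/s

Panel 1-2: Δb = 10.5 ft, d̄ = (0.34+0.89)/2 = 0.615, v̄ = (0.51+1.21)/2 = 0.86 → q = 10.5×0.615×0.86 = 5.553 ft³/s
Panel 2-3: Δb = 6.3 ft, d̄ = (0.89+1.17)/2 = 1.03, v̄ = (1.21+1.10)/2 = 1.155 → q = 6.3×1.03×1.155 = 7.495 ft³/s
Panel 3-4: Δb = 16.7 ft, d̄ = (1.17+1.39)/2 = 1.28, v̄ = (1.10+1.51)/2 = 1.305 → q = 16.7×1.28×1.305 = 27.90 ft³/s
Panel 4-5: Δb = 18.3 ft, d̄ = (1.39+1.26)/2 = 1.325, v̄ = (1.51+1.36)/2 = 1.435 → q = 18.3×1.325×1.435 = 34.80 ft³/s
Panel 5-6: Δb = 22.3 ft, d̄ = (1.26+0.29)/2 = 0.775, v̄ = (1.36+0.53)/2 = 0.945 → q = 22.3×0.775×0.945 = 16.33 ft³/s
Q = Σ q = 92.07 ft³/s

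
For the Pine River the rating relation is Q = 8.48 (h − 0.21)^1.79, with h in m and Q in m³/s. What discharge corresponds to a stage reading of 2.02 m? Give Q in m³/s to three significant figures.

Q = 8.48 × (2.02 − 0.21)^1.79 = 8.48 × 1.81^1.79 = 24.53 m³/s

24.5 m³/s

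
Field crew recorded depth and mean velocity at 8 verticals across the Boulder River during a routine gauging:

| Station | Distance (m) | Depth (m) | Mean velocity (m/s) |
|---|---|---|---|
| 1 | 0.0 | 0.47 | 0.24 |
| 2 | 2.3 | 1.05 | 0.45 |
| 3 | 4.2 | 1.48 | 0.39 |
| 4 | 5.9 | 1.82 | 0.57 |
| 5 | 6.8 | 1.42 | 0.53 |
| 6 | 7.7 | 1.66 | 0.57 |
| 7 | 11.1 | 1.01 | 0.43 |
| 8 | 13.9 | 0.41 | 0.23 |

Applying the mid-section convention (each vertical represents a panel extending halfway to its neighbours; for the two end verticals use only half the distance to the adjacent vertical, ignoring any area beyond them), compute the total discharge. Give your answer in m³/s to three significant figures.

7.70 m³/s

w_1 = (2.3 − 0.0)/2 = 1.15 m; q_1 = 0.24 × 0.47 × 1.15 = 0.1297 m³/s
w_2 = (4.2 − 0.0)/2 = 2.1 m; q_2 = 0.45 × 1.05 × 2.1 = 0.9923 m³/s
w_3 = (5.9 − 2.3)/2 = 1.8 m; q_3 = 0.39 × 1.48 × 1.8 = 1.039 m³/s
w_4 = (6.8 − 4.2)/2 = 1.3 m; q_4 = 0.57 × 1.82 × 1.3 = 1.349 m³/s
w_5 = (7.7 − 5.9)/2 = 0.9 m; q_5 = 0.53 × 1.42 × 0.9 = 0.6773 m³/s
w_6 = (11.1 − 6.8)/2 = 2.15 m; q_6 = 0.57 × 1.66 × 2.15 = 2.034 m³/s
w_7 = (13.9 − 7.7)/2 = 3.1 m; q_7 = 0.43 × 1.01 × 3.1 = 1.346 m³/s
w_8 = (13.9 − 11.1)/2 = 1.4 m; q_8 = 0.23 × 0.41 × 1.4 = 0.1320 m³/s
Q = Σ qᵢ = 7.700 m³/s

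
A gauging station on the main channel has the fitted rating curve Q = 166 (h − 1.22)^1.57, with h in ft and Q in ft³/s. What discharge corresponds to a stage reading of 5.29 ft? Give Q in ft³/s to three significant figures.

1500 ft³/s

Q = 166 × (5.29 − 1.22)^1.57 = 166 × 4.07^1.57 = 1504 ft³/s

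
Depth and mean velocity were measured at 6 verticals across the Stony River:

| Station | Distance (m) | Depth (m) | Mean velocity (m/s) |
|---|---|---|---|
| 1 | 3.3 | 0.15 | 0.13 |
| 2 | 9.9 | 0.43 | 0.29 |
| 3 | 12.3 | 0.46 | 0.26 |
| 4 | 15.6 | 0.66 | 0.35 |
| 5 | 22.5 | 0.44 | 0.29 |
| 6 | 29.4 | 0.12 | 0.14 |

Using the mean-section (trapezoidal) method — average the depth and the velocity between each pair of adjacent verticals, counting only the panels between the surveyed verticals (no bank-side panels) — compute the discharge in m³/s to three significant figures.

2.89 m³/s

Panel 1-2: Δb = 6.6 m, d̄ = (0.15+0.43)/2 = 0.29, v̄ = (0.13+0.29)/2 = 0.21 → q = 6.6×0.29×0.21 = 0.4019 m³/s
Panel 2-3: Δb = 2.4 m, d̄ = (0.43+0.46)/2 = 0.445, v̄ = (0.29+0.26)/2 = 0.275 → q = 2.4×0.445×0.275 = 0.2937 m³/s
Panel 3-4: Δb = 3.3 m, d̄ = (0.46+0.66)/2 = 0.56, v̄ = (0.26+0.35)/2 = 0.305 → q = 3.3×0.56×0.305 = 0.5636 m³/s
Panel 4-5: Δb = 6.9 m, d̄ = (0.66+0.44)/2 = 0.55, v̄ = (0.35+0.29)/2 = 0.32 → q = 6.9×0.55×0.32 = 1.214 m³/s
Panel 5-6: Δb = 6.9 m, d̄ = (0.44+0.12)/2 = 0.28, v̄ = (0.29+0.14)/2 = 0.215 → q = 6.9×0.28×0.215 = 0.4154 m³/s
Q = Σ q = 2.889 m³/s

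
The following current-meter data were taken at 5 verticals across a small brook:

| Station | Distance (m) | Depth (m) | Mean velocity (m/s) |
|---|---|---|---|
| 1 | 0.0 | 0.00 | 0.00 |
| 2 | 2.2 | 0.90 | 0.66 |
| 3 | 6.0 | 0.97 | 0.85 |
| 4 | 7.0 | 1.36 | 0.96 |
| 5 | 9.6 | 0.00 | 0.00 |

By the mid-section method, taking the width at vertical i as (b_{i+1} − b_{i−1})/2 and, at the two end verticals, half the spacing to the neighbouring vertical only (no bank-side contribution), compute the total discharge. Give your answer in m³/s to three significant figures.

6.11 m³/s

w_2 = (6.0 − 0.0)/2 = 3 m; q_2 = 0.66 × 0.90 × 3 = 1.782 m³/s
w_3 = (7.0 − 2.2)/2 = 2.4 m; q_3 = 0.85 × 0.97 × 2.4 = 1.979 m³/s
w_4 = (9.6 − 6.0)/2 = 1.8 m; q_4 = 0.96 × 1.36 × 1.8 = 2.350 m³/s
Stations 1, 5 contribute zero (depth or velocity is 0).
Q = Σ qᵢ = 6.111 m³/s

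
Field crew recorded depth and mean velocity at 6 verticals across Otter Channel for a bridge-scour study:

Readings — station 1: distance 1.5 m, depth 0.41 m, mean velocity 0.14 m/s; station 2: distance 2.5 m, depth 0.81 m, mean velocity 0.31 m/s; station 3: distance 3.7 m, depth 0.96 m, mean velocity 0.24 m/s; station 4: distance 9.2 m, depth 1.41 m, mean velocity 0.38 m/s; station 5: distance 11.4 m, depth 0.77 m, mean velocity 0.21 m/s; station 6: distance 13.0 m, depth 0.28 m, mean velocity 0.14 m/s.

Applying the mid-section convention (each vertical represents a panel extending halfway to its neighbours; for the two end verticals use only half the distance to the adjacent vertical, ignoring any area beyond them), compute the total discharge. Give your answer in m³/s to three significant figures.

w_1 = (2.5 − 1.5)/2 = 0.5 m; q_1 = 0.14 × 0.41 × 0.5 = 0.02870 m³/s
w_2 = (3.7 − 1.5)/2 = 1.1 m; q_2 = 0.31 × 0.81 × 1.1 = 0.2762 m³/s
w_3 = (9.2 − 2.5)/2 = 3.35 m; q_3 = 0.24 × 0.96 × 3.35 = 0.7718 m³/s
w_4 = (11.4 − 3.7)/2 = 3.85 m; q_4 = 0.38 × 1.41 × 3.85 = 2.063 m³/s
w_5 = (13.0 − 9.2)/2 = 1.9 m; q_5 = 0.21 × 0.77 × 1.9 = 0.3072 m³/s
w_6 = (13.0 − 11.4)/2 = 0.8 m; q_6 = 0.14 × 0.28 × 0.8 = 0.03136 m³/s
Q = Σ qᵢ = 3.478 m³/s

3.48 m³/s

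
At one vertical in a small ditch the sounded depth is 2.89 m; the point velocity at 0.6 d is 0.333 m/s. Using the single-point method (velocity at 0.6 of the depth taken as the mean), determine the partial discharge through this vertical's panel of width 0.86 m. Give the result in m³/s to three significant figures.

v̄ = v₀.₆ = 0.333 m/s
q = v̄ × d × w = 0.3330 × 2.89 × 0.86 = 0.8276 m³/s

0.828 m³/s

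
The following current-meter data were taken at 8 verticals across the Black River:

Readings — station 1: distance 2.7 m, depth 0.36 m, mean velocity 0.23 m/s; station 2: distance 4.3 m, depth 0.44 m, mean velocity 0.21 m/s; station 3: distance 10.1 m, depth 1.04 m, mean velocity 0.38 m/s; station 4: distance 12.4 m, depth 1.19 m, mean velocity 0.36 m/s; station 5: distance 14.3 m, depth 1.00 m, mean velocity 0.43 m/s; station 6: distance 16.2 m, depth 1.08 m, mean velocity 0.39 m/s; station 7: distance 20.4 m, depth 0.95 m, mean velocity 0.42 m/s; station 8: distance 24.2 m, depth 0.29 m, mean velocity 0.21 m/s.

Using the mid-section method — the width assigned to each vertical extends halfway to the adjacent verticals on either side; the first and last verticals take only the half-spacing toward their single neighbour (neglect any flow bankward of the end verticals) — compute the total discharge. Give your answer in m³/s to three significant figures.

w_1 = (4.3 − 2.7)/2 = 0.8 m; q_1 = 0.23 × 0.36 × 0.8 = 0.06624 m³/s
w_2 = (10.1 − 2.7)/2 = 3.7 m; q_2 = 0.21 × 0.44 × 3.7 = 0.3419 m³/s
w_3 = (12.4 − 4.3)/2 = 4.05 m; q_3 = 0.38 × 1.04 × 4.05 = 1.601 m³/s
w_4 = (14.3 − 10.1)/2 = 2.1 m; q_4 = 0.36 × 1.19 × 2.1 = 0.8996 m³/s
w_5 = (16.2 − 12.4)/2 = 1.9 m; q_5 = 0.43 × 1.00 × 1.9 = 0.8170 m³/s
w_6 = (20.4 − 14.3)/2 = 3.05 m; q_6 = 0.39 × 1.08 × 3.05 = 1.285 m³/s
w_7 = (24.2 − 16.2)/2 = 4 m; q_7 = 0.42 × 0.95 × 4 = 1.596 m³/s
w_8 = (24.2 − 20.4)/2 = 1.9 m; q_8 = 0.21 × 0.29 × 1.9 = 0.1157 m³/s
Q = Σ qᵢ = 6.722 m³/s

6.72 m³/s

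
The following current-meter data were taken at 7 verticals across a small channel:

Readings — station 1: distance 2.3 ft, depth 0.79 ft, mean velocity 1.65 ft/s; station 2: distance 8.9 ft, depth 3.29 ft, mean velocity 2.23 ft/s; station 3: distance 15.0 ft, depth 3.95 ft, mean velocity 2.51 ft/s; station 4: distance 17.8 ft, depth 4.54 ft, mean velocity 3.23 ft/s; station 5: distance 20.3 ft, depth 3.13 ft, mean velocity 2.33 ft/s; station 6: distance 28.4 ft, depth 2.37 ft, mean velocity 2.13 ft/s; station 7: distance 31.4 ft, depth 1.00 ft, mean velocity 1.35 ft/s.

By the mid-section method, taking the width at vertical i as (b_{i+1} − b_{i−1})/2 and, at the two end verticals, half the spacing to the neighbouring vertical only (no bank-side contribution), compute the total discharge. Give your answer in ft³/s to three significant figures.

w_1 = (8.9 − 2.3)/2 = 3.3 ft; q_1 = 1.65 × 0.79 × 3.3 = 4.302 ft³/s
w_2 = (15.0 − 2.3)/2 = 6.35 ft; q_2 = 2.23 × 3.29 × 6.35 = 46.59 ft³/s
w_3 = (17.8 − 8.9)/2 = 4.45 ft; q_3 = 2.51 × 3.95 × 4.45 = 44.12 ft³/s
w_4 = (20.3 − 15.0)/2 = 2.65 ft; q_4 = 3.23 × 4.54 × 2.65 = 38.86 ft³/s
w_5 = (28.4 − 17.8)/2 = 5.3 ft; q_5 = 2.33 × 3.13 × 5.3 = 38.65 ft³/s
w_6 = (31.4 − 20.3)/2 = 5.55 ft; q_6 = 2.13 × 2.37 × 5.55 = 28.02 ft³/s
w_7 = (31.4 − 28.4)/2 = 1.5 ft; q_7 = 1.35 × 1.00 × 1.5 = 2.025 ft³/s
Q = Σ qᵢ = 202.6 ft³/s

203 ft³/s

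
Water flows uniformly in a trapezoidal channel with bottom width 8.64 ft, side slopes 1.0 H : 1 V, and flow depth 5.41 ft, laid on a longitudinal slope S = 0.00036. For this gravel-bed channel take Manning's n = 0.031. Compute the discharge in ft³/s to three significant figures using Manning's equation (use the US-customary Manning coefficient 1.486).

149 ft³/s

A = (b + z·y)·y = (8.64 + 1.0×5.41)×5.41 = 76.01 ft²
P = b + 2y√(1+z²) = 8.64 + 2×5.41×√(1+1.0²) = 23.94 ft
R = A/P = 76.01/23.94 = 3.175 ft
Q = (1.486/n)·A·R^(2/3)·S^(1/2) = (1.486/0.031) × 76.01 × 3.175^(2/3) × 0.00036^(1/2) = 149.3 ft³/s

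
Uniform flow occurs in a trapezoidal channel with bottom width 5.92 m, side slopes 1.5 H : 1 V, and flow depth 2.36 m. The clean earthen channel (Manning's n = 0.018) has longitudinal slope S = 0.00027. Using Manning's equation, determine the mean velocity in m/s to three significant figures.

A = (b + z·y)·y = (5.92 + 1.5×2.36)×2.36 = 22.33 m²
P = b + 2y√(1+z²) = 5.92 + 2×2.36×√(1+1.5²) = 14.43 m
R = A/P = 22.33/14.43 = 1.547 m
Q = (1/n)·A·R^(2/3)·S^(1/2) = (1/0.018) × 22.33 × 1.547^(2/3) × 0.00027^(1/2) = 27.26 m³/s
V = Q/A = 27.26/22.33 = 1.221 m/s

1.22 m/s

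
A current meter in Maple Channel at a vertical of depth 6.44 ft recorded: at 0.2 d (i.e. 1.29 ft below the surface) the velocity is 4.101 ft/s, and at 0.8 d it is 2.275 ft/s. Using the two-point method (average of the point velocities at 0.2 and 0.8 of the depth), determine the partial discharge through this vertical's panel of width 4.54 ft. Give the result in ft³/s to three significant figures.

93.2 ft³/s

v̄ = (4.101 + 2.275) / 2 = 3.188 ft/s
q = v̄ × d × w = 3.188 × 6.44 × 4.54 = 93.21 ft³/s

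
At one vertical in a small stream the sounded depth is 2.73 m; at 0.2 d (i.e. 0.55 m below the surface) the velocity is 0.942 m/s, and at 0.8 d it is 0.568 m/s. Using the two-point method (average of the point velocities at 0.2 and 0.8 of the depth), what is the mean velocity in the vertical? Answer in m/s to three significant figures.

v̄ = (0.942 + 0.568) / 2 = 0.7550 m/s

0.755 m/s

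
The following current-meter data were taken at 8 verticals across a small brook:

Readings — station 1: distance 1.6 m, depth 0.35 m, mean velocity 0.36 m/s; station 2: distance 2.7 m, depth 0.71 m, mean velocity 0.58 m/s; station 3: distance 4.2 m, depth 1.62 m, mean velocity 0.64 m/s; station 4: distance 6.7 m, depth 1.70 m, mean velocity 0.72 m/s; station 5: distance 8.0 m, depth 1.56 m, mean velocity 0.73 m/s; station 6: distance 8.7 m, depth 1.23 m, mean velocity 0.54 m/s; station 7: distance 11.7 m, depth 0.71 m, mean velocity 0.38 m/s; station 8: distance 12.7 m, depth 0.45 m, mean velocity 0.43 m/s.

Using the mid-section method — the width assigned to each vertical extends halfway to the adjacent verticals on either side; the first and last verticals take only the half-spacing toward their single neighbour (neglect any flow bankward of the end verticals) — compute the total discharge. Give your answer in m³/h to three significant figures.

w_1 = (2.7 − 1.6)/2 = 0.55 m; q_1 = 0.36 × 0.35 × 0.55 = 0.06930 m³/s
w_2 = (4.2 − 1.6)/2 = 1.3 m; q_2 = 0.58 × 0.71 × 1.3 = 0.5353 m³/s
w_3 = (6.7 − 2.7)/2 = 2 m; q_3 = 0.64 × 1.62 × 2 = 2.074 m³/s
w_4 = (8.0 − 4.2)/2 = 1.9 m; q_4 = 0.72 × 1.70 × 1.9 = 2.326 m³/s
w_5 = (8.7 − 6.7)/2 = 1 m; q_5 = 0.73 × 1.56 × 1 = 1.139 m³/s
w_6 = (11.7 − 8.0)/2 = 1.85 m; q_6 = 0.54 × 1.23 × 1.85 = 1.229 m³/s
w_7 = (12.7 − 8.7)/2 = 2 m; q_7 = 0.38 × 0.71 × 2 = 0.5396 m³/s
w_8 = (12.7 − 11.7)/2 = 0.5 m; q_8 = 0.43 × 0.45 × 0.5 = 0.09675 m³/s
Q = Σ qᵢ = 8.008 m³/s
= 8.008 × 3600 = 28830 m³/h

28800 m³/h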